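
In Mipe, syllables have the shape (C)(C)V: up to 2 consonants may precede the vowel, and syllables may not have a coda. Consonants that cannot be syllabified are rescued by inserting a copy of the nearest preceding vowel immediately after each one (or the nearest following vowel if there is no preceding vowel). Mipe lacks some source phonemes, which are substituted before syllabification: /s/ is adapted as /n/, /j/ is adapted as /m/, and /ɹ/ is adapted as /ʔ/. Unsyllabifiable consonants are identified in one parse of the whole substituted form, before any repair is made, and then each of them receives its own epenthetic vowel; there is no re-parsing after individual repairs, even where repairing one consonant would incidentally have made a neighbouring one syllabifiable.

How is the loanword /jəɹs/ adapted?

məʔənə

Substitution: /j/ → /m/, /ɹ/ → /ʔ/, /s/ → /n/, giving /məʔn/.
Under (C)(C)V, the unsyllabifiable consonants are /ʔ/, /n/ (no codas are permitted; onsets may contain at most 2 consonants).
Each unlicensed consonant becomes the onset of a new syllable: /ʔ/ → /ʔə/, /n/ → /nə/.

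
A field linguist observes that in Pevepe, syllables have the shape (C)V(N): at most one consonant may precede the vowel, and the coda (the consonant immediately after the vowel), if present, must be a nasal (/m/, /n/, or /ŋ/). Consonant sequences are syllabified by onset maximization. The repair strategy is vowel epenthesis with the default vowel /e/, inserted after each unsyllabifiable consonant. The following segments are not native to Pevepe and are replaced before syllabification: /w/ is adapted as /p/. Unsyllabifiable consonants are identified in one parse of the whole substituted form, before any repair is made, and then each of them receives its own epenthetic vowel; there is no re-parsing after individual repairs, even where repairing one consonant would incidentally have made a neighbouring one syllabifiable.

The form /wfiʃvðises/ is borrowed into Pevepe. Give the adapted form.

Substitution: /w/ → /p/, giving /pfiʃvðises/.
Syllabifying with onset maximization leaves /p/, /ʃ/, /v/, /s/ stranded (only a nasal (/m/, /n/, or /ŋ/) is licensed in coda position; onsets are limited to one consonant).
Epenthesis after each stranded consonant: /p/ → /pe/, /ʃ/ → /ʃe/, /v/ → /ve/, /s/ → /se/.

pefiʃeveðisese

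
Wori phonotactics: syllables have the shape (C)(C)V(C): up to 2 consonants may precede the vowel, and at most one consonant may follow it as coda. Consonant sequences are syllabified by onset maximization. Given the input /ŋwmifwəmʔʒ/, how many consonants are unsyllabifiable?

Syllabifying with onset maximization leaves /ŋ/, /ʔ/, /ʒ/ stranded (at most one coda consonant is licensed; onsets may contain at most 2 consonants).

3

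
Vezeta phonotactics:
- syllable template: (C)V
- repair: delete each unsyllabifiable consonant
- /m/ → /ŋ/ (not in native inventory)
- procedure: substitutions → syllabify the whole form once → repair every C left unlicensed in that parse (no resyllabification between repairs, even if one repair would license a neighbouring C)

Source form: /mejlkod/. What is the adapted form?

Substitution: /m/ → /ŋ/, giving /ŋejlkod/.
Syllabifying with onset maximization leaves /j/, /l/, /d/ stranded (no codas are permitted; onsets are limited to one consonant).
Deleting the stranded consonants removes /j/, /l/, /d/.

ŋeko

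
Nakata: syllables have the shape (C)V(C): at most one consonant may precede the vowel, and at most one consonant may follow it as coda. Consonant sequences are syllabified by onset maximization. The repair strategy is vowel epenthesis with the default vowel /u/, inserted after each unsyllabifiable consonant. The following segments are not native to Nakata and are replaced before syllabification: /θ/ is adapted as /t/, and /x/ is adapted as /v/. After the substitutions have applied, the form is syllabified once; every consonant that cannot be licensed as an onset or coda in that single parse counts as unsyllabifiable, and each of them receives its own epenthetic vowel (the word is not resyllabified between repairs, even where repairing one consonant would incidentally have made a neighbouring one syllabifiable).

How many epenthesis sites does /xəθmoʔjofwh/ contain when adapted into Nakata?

2

After substitution the input is /vətmoʔjofwh/.
The unsyllabifiable consonants are /w/, /h/; each receives one epenthetic vowel.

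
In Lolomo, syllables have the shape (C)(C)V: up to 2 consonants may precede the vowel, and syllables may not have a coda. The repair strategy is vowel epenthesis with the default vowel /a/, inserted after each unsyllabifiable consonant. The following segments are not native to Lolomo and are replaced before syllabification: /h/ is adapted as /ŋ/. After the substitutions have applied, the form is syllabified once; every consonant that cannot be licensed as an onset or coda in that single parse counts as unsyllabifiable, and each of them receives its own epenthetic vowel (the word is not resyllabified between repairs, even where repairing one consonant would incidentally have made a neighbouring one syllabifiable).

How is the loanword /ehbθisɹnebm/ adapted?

Substitution: /h/ → /ŋ/, giving /eŋbθisɹnebm/.
The consonants /ŋ/, /s/, /b/, /m/ cannot be parsed into a legal (C)(C)V syllable (no codas are permitted; onsets may contain at most 2 consonants).
Each unlicensed consonant becomes the onset of a new syllable: /ŋ/ → /ŋa/, /s/ → /sa/, /b/ → /ba/, /m/ → /ma/.

eŋabθisaɹnebama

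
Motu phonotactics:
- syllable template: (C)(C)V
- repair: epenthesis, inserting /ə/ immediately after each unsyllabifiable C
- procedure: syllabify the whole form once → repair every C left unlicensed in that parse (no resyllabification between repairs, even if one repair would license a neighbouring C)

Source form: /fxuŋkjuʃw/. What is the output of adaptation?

The consonants /ŋ/, /ʃ/, /w/ cannot be parsed into a legal (C)(C)V syllable (no codas are permitted; onsets may contain at most 2 consonants).
Each unlicensed consonant becomes the onset of a new syllable: /ŋ/ → /ŋə/, /ʃ/ → /ʃə/, /w/ → /wə/.

fxuŋəkjuʃəwə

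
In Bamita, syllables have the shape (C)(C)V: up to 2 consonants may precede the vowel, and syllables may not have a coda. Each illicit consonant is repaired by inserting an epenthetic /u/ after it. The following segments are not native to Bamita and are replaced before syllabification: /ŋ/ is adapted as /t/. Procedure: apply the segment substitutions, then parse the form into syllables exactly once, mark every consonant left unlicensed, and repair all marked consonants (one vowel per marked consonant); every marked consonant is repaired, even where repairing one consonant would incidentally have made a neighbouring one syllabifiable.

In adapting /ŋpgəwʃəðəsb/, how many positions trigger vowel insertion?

After substitution the input is /tpgəwʃəðəsb/.
The unsyllabifiable consonants are /t/, /s/, /b/; each receives one epenthetic vowel.

3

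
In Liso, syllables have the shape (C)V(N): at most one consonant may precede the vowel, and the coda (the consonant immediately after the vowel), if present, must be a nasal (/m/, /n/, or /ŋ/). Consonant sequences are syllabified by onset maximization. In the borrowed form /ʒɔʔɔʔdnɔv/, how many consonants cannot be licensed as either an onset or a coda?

3

Under (C)V(N), the unsyllabifiable consonants are /ʔ/, /d/, /v/ (only a nasal (/m/, /n/, or /ŋ/) is licensed in coda position; onsets are limited to one consonant).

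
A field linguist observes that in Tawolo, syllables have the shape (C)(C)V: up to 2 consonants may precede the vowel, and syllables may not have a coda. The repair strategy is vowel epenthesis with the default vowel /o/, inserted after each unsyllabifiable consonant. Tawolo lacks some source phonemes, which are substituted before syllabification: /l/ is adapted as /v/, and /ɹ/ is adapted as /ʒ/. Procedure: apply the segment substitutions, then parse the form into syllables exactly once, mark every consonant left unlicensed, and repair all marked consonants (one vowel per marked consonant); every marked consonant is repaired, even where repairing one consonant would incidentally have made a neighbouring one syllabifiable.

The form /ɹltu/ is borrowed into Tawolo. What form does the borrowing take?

Substitution: /ɹ/ → /ʒ/, /l/ → /v/, giving /ʒvtu/.
Syllabifying with onset maximization leaves /ʒ/ stranded (no codas are permitted; onsets may contain at most 2 consonants).
Inserting the epenthetic vowel yields /ʒ/ → /ʒo/.

ʒovtu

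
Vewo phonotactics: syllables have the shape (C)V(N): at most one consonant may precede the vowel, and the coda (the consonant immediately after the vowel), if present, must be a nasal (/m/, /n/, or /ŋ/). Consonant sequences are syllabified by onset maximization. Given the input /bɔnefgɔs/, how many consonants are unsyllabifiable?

2

Under (C)V(N), the unsyllabifiable consonants are /f/, /s/ (only a nasal (/m/, /n/, or /ŋ/) is licensed in coda position; onsets are limited to one consonant).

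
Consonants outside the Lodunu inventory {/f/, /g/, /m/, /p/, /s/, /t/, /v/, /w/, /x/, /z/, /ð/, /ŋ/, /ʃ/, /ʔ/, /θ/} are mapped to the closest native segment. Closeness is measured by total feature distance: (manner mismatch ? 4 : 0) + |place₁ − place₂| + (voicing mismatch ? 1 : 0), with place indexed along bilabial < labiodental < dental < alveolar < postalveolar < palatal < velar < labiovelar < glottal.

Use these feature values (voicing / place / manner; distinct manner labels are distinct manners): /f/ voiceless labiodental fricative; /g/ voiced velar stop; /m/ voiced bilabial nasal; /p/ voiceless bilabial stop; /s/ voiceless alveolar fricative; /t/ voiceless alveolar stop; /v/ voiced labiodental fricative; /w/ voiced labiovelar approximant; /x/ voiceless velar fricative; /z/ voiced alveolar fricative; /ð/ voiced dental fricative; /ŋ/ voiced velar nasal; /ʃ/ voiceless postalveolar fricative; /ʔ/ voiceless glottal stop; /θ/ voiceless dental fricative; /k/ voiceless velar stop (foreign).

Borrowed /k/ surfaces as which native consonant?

g

/g/ is closest: same manner (stop), place distance 0 (velar→velar), voicing differs (+1); total 1. Next closest is /ʔ/ at distance 2.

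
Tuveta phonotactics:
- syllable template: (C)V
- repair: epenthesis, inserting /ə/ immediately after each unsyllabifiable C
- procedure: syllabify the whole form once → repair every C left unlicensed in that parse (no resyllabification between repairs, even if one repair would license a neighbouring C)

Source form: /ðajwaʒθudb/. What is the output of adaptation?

Syllabifying with onset maximization leaves /j/, /ʒ/, /d/, /b/ stranded (no codas are permitted; onsets are limited to one consonant).
Each unlicensed consonant becomes the onset of a new syllable: /j/ → /jə/, /ʒ/ → /ʒə/, /d/ → /də/, /b/ → /bə/.

ðajəwaʒəθudəbə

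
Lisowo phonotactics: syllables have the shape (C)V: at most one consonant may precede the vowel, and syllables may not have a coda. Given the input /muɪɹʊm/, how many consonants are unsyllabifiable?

The consonants /m/ cannot be parsed into a legal (C)V syllable (no codas are permitted; onsets are limited to one consonant).

1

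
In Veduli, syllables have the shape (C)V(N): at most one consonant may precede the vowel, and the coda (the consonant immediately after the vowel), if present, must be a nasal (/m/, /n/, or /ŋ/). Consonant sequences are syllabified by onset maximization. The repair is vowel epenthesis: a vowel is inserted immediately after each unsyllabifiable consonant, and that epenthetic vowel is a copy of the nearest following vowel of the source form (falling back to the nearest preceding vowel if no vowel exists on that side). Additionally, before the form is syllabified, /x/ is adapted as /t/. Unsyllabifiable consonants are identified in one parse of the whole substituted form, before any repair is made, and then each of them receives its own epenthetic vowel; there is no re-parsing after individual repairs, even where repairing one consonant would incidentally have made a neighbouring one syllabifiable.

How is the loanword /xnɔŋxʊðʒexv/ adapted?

Substitution: /x/ → /t/, giving /tnɔŋtʊðʒetv/.
Under (C)V(N), the unsyllabifiable consonants are /t/, /ð/, /t/, /v/ (only a nasal (/m/, /n/, or /ŋ/) is licensed in coda position; onsets are limited to one consonant).
Inserting the epenthetic vowel yields /t/ → /tɔ/, /ð/ → /ðe/, /t/ → /te/, /v/ → /ve/.

tɔnɔŋtʊðeʒeteve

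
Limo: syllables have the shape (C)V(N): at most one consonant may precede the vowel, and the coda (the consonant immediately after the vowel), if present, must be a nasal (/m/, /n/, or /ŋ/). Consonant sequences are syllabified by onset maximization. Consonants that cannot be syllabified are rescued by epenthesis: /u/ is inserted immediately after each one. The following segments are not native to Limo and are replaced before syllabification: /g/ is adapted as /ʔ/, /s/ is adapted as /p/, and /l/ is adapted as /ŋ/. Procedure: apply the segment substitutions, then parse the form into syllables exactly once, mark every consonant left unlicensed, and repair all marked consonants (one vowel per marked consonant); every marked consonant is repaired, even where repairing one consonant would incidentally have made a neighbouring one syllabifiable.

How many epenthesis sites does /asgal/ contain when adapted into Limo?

After substitution the input is /apʔaŋ/.
The unsyllabifiable consonants are /p/; each receives one epenthetic vowel.

1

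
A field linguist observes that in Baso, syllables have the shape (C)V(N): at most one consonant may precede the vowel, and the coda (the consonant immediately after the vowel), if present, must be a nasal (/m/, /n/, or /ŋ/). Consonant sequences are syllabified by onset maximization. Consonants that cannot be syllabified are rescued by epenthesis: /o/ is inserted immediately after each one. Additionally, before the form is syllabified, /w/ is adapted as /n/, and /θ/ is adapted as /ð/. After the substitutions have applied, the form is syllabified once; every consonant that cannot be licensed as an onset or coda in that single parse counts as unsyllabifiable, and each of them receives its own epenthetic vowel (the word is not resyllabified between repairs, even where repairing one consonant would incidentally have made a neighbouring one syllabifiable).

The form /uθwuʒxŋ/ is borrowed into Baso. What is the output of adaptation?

uðonuʒoxoŋo

Substitution: /θ/ → /ð/, /w/ → /n/, giving /uðnuʒxŋ/.
The consonants /ð/, /ʒ/, /x/, /ŋ/ cannot be parsed into a legal (C)V(N) syllable (only a nasal (/m/, /n/, or /ŋ/) is licensed in coda position; onsets are limited to one consonant).
Each unlicensed consonant becomes the onset of a new syllable: /ð/ → /ðo/, /ʒ/ → /ʒo/, /x/ → /xo/, /ŋ/ → /ŋo/.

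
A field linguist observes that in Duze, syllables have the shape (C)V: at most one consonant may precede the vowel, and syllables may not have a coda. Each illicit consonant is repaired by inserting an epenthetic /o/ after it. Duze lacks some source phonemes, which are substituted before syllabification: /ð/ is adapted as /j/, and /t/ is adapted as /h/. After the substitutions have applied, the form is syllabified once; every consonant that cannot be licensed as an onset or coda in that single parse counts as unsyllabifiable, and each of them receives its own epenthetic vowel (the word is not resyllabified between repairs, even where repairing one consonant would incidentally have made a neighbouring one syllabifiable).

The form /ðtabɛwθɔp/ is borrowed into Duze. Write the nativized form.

Substitution: /ð/ → /j/, /t/ → /h/, giving /jhabɛwθɔp/.
Under (C)V, the unsyllabifiable consonants are /j/, /w/, /p/ (no codas are permitted; onsets are limited to one consonant).
Inserting the epenthetic vowel yields /j/ → /jo/, /w/ → /wo/, /p/ → /po/.

johabɛwoθɔpo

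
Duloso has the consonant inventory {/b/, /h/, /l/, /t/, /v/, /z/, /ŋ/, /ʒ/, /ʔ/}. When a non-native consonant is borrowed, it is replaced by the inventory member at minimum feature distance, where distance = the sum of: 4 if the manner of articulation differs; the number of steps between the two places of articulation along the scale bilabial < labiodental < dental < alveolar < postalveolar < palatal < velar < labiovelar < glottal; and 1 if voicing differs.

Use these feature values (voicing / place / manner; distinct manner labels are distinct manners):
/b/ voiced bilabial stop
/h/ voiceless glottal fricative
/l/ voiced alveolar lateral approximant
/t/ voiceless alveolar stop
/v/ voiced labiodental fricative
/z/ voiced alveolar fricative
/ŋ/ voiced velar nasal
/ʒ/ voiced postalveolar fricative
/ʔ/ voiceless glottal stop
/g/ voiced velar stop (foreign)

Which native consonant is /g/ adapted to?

/ʔ/ is closest: same manner (stop), place distance 2 (velar→glottal), voicing differs (+1); total 3. Next closest is /t/ at distance 4.

ʔ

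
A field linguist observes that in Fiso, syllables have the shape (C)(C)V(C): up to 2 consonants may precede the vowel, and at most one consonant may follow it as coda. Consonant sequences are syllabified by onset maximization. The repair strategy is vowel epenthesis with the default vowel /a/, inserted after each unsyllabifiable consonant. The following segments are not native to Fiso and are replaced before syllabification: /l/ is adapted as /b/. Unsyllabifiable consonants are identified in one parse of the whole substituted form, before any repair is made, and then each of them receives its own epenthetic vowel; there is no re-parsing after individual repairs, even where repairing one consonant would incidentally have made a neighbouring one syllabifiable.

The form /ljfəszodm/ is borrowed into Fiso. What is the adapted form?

bajfəszodma

Substitution: /l/ → /b/, giving /bjfəszodm/.
Under (C)(C)V(C), the unsyllabifiable consonants are /b/, /m/ (at most one coda consonant is licensed; onsets may contain at most 2 consonants).
Each unlicensed consonant becomes the onset of a new syllable: /b/ → /ba/, /m/ → /ma/.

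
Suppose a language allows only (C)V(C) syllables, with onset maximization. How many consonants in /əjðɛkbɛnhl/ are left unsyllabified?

The consonants /h/, /l/ cannot be parsed into a legal (C)V(C) syllable (at most one coda consonant is licensed; onsets are limited to one consonant).

2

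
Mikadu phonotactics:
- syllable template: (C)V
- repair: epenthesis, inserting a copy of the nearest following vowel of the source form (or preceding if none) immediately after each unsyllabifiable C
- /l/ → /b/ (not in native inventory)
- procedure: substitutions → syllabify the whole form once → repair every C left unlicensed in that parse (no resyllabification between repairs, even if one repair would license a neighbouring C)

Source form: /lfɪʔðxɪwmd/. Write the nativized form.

bɪfɪʔɪðɪxɪwɪmɪdɪ

Substitution: /l/ → /b/, giving /bfɪʔðxɪwmd/.
Syllabifying with onset maximization leaves /b/, /ʔ/, /ð/, /w/, /m/, /d/ stranded (no codas are permitted; onsets are limited to one consonant).
Each unlicensed consonant becomes the onset of a new syllable: /b/ → /bɪ/, /ʔ/ → /ʔɪ/, /ð/ → /ðɪ/, /w/ → /wɪ/, /m/ → /mɪ/, /d/ → /dɪ/.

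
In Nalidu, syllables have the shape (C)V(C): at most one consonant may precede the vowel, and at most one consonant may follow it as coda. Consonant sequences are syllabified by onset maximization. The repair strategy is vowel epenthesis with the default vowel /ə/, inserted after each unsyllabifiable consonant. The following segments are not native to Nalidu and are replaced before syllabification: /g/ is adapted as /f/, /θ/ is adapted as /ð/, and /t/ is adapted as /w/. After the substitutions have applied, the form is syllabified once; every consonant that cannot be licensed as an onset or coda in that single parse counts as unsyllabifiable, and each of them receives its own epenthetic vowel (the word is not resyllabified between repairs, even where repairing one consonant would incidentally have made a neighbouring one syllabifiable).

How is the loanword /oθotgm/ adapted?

Substitution: /θ/ → /ð/, /t/ → /w/, /g/ → /f/, giving /oðowfm/.
Under (C)V(C), the unsyllabifiable consonants are /f/, /m/ (at most one coda consonant is licensed; onsets are limited to one consonant).
Each unlicensed consonant becomes the onset of a new syllable: /f/ → /fə/, /m/ → /mə/.

oðowfəmə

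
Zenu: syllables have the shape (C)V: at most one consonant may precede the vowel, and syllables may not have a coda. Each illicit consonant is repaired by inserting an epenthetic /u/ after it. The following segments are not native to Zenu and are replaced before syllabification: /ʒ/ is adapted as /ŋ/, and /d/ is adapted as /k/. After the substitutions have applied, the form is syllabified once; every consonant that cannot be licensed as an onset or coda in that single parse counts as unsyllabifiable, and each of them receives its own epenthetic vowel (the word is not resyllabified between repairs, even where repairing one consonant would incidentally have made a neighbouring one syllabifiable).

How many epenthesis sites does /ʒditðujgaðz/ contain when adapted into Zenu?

5

After substitution the input is /ŋkitðujgaðz/.
The unsyllabifiable consonants are /ŋ/, /t/, /j/, /ð/, /z/; each receives one epenthetic vowel.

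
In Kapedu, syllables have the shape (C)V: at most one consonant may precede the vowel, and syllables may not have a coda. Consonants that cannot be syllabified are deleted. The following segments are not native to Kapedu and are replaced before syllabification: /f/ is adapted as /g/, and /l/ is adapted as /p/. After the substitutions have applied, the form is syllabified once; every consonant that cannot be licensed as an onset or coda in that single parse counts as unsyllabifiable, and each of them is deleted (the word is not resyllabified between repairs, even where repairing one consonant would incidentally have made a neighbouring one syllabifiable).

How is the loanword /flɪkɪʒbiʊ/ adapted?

Substitution: /f/ → /g/, /l/ → /p/, giving /gpɪkɪʒbiʊ/.
The consonants /g/, /ʒ/ cannot be parsed into a legal (C)V syllable (no codas are permitted; onsets are limited to one consonant).
Deletion applies to /g/, /ʒ/.

pɪkɪbiʊ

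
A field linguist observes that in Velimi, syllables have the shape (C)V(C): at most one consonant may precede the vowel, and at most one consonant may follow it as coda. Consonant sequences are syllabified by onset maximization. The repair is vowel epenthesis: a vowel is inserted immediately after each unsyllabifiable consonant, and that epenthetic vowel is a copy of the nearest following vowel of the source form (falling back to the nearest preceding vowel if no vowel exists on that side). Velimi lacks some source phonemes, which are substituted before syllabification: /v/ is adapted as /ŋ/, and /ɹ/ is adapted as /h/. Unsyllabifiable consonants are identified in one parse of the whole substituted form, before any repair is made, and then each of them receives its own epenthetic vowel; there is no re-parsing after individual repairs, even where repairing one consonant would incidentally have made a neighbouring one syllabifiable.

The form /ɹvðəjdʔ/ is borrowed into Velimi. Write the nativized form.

Substitution: /ɹ/ → /h/, /v/ → /ŋ/, giving /hŋðəjdʔ/.
The consonants /h/, /ŋ/, /d/, /ʔ/ cannot be parsed into a legal (C)V(C) syllable (at most one coda consonant is licensed; onsets are limited to one consonant).
Inserting the epenthetic vowel yields /h/ → /hə/, /ŋ/ → /ŋə/, /d/ → /də/, /ʔ/ → /ʔə/.

həŋəðəjdəʔə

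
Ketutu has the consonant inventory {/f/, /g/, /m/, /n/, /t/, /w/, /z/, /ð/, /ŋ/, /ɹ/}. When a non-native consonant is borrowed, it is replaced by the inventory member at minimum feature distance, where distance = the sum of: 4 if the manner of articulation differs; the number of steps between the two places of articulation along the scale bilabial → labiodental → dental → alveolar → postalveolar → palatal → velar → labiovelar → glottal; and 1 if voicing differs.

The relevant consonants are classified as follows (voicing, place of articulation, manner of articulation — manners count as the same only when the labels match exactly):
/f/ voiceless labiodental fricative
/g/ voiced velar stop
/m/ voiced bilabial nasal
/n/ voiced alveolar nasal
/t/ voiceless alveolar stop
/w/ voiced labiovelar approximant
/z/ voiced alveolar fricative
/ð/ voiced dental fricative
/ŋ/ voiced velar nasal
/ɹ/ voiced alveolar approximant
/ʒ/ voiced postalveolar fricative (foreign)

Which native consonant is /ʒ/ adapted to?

/z/ is closest: same manner (fricative), place distance 1 (postalveolar→alveolar), same voicing; total 1. Next closest is /ð/ at distance 2.

z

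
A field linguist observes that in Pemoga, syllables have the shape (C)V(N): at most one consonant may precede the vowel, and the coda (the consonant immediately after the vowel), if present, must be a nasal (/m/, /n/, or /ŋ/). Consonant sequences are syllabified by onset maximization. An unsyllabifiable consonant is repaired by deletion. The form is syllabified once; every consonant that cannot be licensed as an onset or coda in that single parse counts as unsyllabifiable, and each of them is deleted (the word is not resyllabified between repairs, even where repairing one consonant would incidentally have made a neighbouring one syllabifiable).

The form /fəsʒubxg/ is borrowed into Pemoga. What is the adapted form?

fəʒu

Under (C)V(N), the unsyllabifiable consonants are /s/, /b/, /x/, /g/ (only a nasal (/m/, /n/, or /ŋ/) is licensed in coda position; onsets are limited to one consonant).
Deletion applies to /s/, /b/, /x/, /g/.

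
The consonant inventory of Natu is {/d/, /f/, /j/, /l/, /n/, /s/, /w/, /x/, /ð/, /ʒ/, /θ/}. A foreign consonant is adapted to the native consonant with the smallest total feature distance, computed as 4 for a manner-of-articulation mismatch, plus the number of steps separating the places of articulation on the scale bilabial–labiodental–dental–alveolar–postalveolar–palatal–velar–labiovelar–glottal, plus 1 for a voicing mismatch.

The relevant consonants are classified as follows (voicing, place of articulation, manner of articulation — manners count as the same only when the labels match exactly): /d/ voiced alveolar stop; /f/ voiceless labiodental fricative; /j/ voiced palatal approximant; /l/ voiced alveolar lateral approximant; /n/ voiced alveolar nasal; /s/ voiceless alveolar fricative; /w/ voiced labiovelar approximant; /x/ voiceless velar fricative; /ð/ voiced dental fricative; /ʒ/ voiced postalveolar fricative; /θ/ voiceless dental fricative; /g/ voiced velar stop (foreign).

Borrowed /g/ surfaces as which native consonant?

/d/ is closest: same manner (stop), place distance 3 (velar→alveolar), same voicing; total 3. Next closest is /j/ at distance 5.

d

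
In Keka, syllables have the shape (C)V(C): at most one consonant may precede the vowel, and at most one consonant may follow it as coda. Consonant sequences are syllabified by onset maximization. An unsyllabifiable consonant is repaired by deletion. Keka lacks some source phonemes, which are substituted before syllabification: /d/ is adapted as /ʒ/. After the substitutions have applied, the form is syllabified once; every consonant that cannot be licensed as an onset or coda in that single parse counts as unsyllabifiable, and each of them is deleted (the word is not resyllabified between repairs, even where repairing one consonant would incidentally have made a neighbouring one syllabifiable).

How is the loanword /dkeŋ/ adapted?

Substitution: /d/ → /ʒ/, giving /ʒkeŋ/.
Syllabifying with onset maximization leaves /ʒ/ stranded (at most one coda consonant is licensed; onsets are limited to one consonant).
Deleting the stranded consonants removes /ʒ/.

keŋ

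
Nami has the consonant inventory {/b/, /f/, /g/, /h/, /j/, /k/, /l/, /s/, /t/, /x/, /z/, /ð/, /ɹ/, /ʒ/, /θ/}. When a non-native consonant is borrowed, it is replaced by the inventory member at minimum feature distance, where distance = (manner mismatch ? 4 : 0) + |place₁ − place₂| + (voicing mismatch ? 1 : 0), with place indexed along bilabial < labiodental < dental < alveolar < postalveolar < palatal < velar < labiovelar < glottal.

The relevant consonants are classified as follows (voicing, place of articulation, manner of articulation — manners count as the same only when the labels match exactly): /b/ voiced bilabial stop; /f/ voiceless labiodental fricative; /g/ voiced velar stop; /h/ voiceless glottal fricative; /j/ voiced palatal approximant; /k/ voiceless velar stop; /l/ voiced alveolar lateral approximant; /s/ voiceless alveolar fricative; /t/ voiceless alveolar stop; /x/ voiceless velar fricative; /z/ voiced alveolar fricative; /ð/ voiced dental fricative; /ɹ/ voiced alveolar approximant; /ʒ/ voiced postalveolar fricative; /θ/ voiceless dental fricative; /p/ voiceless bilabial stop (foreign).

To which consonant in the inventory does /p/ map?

/b/ is closest: same manner (stop), place distance 0 (bilabial→bilabial), voicing differs (+1); total 1. Next closest is /t/ at distance 3.

b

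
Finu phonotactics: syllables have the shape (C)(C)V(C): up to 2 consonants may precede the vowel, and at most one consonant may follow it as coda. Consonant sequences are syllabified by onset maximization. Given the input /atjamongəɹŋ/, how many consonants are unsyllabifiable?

Syllabifying with onset maximization leaves /ŋ/ stranded (at most one coda consonant is licensed; onsets may contain at most 2 consonants).

1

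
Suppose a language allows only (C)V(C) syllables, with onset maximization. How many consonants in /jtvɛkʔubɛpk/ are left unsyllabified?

3

Syllabifying with onset maximization leaves /j/, /t/, /k/ stranded (at most one coda consonant is licensed; onsets are limited to one consonant).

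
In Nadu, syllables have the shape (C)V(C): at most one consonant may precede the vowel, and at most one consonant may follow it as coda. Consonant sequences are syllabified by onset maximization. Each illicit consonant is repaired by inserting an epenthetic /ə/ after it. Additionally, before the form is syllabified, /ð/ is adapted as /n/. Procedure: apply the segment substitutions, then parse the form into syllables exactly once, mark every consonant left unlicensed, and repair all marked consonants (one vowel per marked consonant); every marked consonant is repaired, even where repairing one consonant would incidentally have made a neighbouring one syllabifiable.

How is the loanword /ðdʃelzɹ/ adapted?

nədəʃelzəɹə

Substitution: /ð/ → /n/, giving /ndʃelzɹ/.
Under (C)V(C), the unsyllabifiable consonants are /n/, /d/, /z/, /ɹ/ (at most one coda consonant is licensed; onsets are limited to one consonant).
Inserting the epenthetic vowel yields /n/ → /nə/, /d/ → /də/, /z/ → /zə/, /ɹ/ → /ɹə/.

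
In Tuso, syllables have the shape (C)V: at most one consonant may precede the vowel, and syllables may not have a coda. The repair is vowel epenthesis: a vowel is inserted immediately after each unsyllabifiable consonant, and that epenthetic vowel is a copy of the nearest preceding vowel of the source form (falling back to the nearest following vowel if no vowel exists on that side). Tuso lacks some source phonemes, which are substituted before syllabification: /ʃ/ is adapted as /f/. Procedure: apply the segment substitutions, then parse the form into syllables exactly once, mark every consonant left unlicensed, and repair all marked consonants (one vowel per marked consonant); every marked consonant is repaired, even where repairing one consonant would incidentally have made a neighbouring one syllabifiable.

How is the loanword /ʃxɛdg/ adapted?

Substitution: /ʃ/ → /f/, giving /fxɛdg/.
The consonants /f/, /d/, /g/ cannot be parsed into a legal (C)V syllable (no codas are permitted; onsets are limited to one consonant).
Epenthesis after each stranded consonant: /f/ → /fɛ/, /d/ → /dɛ/, /g/ → /gɛ/.

fɛxɛdɛgɛ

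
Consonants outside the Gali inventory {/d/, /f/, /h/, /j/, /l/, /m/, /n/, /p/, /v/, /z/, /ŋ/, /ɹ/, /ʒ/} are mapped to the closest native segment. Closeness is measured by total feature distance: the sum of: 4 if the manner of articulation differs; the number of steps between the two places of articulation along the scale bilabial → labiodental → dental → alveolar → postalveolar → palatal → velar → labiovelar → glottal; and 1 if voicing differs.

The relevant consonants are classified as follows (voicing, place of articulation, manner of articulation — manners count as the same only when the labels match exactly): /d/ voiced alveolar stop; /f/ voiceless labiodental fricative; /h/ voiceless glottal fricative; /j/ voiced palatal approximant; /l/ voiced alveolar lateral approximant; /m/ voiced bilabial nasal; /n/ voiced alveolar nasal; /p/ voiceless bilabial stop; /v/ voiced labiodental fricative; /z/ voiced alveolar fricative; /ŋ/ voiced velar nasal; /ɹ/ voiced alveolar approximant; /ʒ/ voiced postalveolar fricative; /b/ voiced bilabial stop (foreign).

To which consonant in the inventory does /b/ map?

/p/ is closest: same manner (stop), place distance 0 (bilabial→bilabial), voicing differs (+1); total 1. Next closest is /d/ at distance 3.

p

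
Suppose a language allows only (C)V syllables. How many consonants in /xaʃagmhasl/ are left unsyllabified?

The consonants /g/, /m/, /s/, /l/ cannot be parsed into a legal (C)V syllable (no codas are permitted; onsets are limited to one consonant).

4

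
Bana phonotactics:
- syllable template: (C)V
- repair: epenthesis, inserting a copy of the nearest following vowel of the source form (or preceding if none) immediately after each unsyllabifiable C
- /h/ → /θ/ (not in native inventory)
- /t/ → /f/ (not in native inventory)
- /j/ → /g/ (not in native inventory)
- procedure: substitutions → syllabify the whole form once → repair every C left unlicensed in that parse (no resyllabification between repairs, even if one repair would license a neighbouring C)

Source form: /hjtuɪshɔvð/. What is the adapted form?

θugufuɪsɔθɔvɔðɔ

Substitution: /h/ → /θ/, /j/ → /g/, /t/ → /f/, giving /θgfuɪsθɔvð/.
Syllabifying with onset maximization leaves /θ/, /g/, /s/, /v/, /ð/ stranded (no codas are permitted; onsets are limited to one consonant).
Inserting the epenthetic vowel yields /θ/ → /θu/, /g/ → /gu/, /s/ → /sɔ/, /v/ → /vɔ/, /ð/ → /ðɔ/.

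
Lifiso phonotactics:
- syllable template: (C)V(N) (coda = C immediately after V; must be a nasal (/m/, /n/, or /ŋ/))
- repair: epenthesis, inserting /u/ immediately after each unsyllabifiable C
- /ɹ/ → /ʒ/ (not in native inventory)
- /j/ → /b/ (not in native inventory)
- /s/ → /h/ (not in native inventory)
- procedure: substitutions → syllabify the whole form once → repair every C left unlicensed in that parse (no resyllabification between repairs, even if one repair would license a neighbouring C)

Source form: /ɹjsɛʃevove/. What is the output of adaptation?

ʒubuhɛʃevove

Substitution: /ɹ/ → /ʒ/, /j/ → /b/, /s/ → /h/, giving /ʒbhɛʃevove/.
The consonants /ʒ/, /b/ cannot be parsed into a legal (C)V(N) syllable (only a nasal (/m/, /n/, or /ŋ/) is licensed in coda position; onsets are limited to one consonant).
Epenthesis after each stranded consonant: /ʒ/ → /ʒu/, /b/ → /bu/.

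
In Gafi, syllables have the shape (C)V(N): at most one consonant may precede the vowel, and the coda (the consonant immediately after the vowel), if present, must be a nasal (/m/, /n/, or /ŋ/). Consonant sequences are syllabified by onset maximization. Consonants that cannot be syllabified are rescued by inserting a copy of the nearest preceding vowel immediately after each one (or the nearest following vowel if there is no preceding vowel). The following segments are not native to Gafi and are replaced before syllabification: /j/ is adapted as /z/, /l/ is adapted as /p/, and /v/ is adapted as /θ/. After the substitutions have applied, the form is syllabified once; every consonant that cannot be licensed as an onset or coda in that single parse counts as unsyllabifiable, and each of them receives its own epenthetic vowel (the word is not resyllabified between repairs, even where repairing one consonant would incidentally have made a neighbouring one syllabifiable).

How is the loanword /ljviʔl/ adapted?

piziθiʔipi

Substitution: /l/ → /p/, /j/ → /z/, /v/ → /θ/, giving /pzθiʔp/.
Under (C)V(N), the unsyllabifiable consonants are /p/, /z/, /ʔ/, /p/ (only a nasal (/m/, /n/, or /ŋ/) is licensed in coda position; onsets are limited to one consonant).
Inserting the epenthetic vowel yields /p/ → /pi/, /z/ → /zi/, /ʔ/ → /ʔi/, /p/ → /pi/.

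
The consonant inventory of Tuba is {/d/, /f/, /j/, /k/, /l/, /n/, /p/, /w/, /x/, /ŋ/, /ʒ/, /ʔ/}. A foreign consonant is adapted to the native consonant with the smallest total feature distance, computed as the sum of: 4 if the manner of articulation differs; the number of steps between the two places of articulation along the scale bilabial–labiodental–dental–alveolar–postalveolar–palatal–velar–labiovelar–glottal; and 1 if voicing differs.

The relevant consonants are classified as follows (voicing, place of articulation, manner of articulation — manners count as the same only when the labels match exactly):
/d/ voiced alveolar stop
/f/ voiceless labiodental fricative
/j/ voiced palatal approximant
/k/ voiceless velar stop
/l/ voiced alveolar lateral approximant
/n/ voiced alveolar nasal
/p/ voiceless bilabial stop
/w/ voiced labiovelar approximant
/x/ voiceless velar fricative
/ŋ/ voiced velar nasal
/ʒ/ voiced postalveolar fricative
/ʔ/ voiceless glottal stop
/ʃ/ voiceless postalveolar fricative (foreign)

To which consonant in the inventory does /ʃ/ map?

/ʒ/ is closest: same manner (fricative), place distance 0 (postalveolar→postalveolar), voicing differs (+1); total 1. Next closest is /x/ at distance 2.

ʒ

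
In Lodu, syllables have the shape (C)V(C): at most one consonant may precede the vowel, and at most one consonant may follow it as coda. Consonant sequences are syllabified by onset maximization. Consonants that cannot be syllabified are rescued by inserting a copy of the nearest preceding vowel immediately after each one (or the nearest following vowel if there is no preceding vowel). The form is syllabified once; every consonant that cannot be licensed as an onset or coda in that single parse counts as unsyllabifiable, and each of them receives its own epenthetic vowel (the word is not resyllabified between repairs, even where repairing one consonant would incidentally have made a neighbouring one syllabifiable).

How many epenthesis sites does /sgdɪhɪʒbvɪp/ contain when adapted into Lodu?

The unsyllabifiable consonants are /s/, /g/, /b/; each receives one epenthetic vowel.

3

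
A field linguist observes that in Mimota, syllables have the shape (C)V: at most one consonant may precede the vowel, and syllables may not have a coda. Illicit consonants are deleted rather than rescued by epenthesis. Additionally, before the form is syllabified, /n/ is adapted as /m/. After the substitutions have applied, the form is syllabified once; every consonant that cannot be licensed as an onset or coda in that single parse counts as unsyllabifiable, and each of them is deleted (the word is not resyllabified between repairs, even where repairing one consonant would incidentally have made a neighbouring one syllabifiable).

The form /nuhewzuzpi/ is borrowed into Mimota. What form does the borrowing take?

Substitution: /n/ → /m/, giving /muhewzuzpi/.
Syllabifying with onset maximization leaves /w/, /z/ stranded (no codas are permitted; onsets are limited to one consonant).
Each unlicensed consonant is deleted: /w/, /z/.

muhezupi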